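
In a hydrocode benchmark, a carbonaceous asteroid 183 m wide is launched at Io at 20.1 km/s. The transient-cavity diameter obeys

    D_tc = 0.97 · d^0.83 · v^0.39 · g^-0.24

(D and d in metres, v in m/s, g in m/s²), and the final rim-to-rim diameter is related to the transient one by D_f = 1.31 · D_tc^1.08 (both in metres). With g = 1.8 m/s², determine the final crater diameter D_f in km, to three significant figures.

D_f ≈ 7.54 km

v = 20100 m/s.
d^0.83 = 183^0.83 = 75.48
v^0.39 = 20100^0.39 = 47.67
g^-0.24 = 1.8^-0.24 = 0.8684
D_tc = 0.97 × 75.48 × 47.67 × 0.8684 = 3031 m
D_f = 1.31 × (3031)^1.08 = 7540 m
     = 7.540 km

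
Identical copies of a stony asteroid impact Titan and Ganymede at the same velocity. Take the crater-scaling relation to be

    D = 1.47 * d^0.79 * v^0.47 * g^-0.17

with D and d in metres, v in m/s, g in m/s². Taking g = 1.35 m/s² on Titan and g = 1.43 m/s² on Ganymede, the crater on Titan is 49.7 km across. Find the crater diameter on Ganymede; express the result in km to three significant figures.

D ≈ 49.2 km

All impactor-dependent factors cancel in the ratio, leaving D_Ganymede/D_Titan = (g_Ganymede/g_Titan)^-0.17.
(1.43/1.35)^-0.17 = 1.059^-0.17 = 0.9903
D_Ganymede = 0.9903 × 49.7 km = 49.2 km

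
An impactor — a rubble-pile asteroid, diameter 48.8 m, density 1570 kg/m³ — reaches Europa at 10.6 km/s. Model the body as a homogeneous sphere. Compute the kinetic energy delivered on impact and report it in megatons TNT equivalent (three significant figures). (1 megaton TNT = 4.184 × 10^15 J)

E ≈ 1.28 Mt TNT

v = 10600 m/s.
Mass m = (π/6) ρ d³ = (π/6) × 1570 × (48.8)³ = 9.553 × 10^7 kg
E = ½ m v² = 0.5 × 9.553 × 10^7 × (10600)² = 5.367 × 10^15 J
   = 5.367 × 10^15 / 4.184×10^15 = 1.283 Mt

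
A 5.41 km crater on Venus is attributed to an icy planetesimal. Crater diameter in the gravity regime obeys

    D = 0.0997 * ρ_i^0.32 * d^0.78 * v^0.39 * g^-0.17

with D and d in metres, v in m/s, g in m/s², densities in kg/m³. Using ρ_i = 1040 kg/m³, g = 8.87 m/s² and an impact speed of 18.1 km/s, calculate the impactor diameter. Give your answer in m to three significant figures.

Rearranging for d: d = [D / (0.0997 · 1040^0.32 · 18100^0.39 · 8.87^-0.17)]^(1/0.78).
D = 5410 m.
1040^0.32 = 9.235
18100^0.39 = 45.76
8.87^-0.17 = 0.6900
Denominator = 0.0997 × 9.235 × 45.76 × 0.6900 = 29.07
D / 29.07 = 5410 / 29.07 = 186.1
d = 186.1^(1/0.78) = 186.1^1.2821 = 812.9 m

d ≈ 813 m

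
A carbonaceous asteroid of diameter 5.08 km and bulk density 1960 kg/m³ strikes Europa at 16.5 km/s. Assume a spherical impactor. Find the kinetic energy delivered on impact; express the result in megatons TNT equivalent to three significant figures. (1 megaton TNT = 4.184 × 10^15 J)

d = 5080 m; v = 16500 m/s.
Mass m = (π/6) ρ d³ = (π/6) × 1960 × (5080)³ = 1.345 × 10^14 kg
E = ½ m v² = 0.5 × 1.345 × 10^14 × (16500)² = 1.831 × 10^22 J
   = 1.831 × 10^22 / 4.184×10^15 = 4.376 × 10^6 Mt

E ≈ 4.38 × 10^6 Mt TNT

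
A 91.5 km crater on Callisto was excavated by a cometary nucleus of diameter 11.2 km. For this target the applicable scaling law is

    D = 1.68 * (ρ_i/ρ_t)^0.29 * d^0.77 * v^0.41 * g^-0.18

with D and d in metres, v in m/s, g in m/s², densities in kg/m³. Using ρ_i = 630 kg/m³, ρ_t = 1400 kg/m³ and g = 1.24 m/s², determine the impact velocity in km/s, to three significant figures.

v ≈ 17.1 km/s

Rearranging for v: v = [D / (1.68 · (630/1400)^0.29 · 11200^0.77 · 1.24^-0.18)]^(1/0.41).
D = 91500 m.
(630/1400)^0.29 = 0.7933
11200^0.77 = 1312
1.24^-0.18 = 0.9620
Denominator = 1.68 × 0.7933 × 1312 × 0.9620 = 1682
D / 1682 = 91500 / 1682 = 54.40
v = 54.40^(1/0.41) = 54.40^2.439 = 17105 m/s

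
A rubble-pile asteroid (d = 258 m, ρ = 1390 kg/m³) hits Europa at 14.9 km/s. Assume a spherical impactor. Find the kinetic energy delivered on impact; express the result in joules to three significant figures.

v = 14900 m/s.
Mass m = (π/6) ρ d³ = (π/6) × 1390 × (258)³ = 1.250 × 10^10 kg
E = ½ m v² = 0.5 × 1.250 × 10^10 × (14900)² = 1.388 × 10^18 J

E ≈ 1.39 × 10^18 J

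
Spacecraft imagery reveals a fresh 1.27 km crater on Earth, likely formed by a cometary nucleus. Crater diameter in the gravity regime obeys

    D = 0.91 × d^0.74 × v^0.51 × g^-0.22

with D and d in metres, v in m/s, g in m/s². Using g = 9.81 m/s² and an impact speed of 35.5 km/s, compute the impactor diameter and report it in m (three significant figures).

d ≈ 25.6 m

Rearranging for d: d = [D / (0.91 · 35500^0.51 · 9.81^-0.22)]^(1/0.74).
D = 1270 m.
35500^0.51 = 209.2
9.81^-0.22 = 0.6051
Denominator = 0.91 × 209.2 × 0.6051 = 115.2
D / 115.2 = 1270 / 115.2 = 11.02
d = 11.02^(1/0.74) = 11.02^1.3514 = 25.61 m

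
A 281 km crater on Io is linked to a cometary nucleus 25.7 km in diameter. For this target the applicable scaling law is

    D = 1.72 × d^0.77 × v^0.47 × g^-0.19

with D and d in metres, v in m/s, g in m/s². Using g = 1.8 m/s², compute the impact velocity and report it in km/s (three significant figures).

v ≈ 9.34 km/s

Rearranging for v: v = [D / (1.72 · 25700^0.77 · 1.8^-0.19)]^(1/0.47).
D = 281000 m.
25700^0.77 = 2487
1.8^-0.19 = 0.8943
Denominator = 1.72 × 2487 × 0.8943 = 3825
D / 3825 = 281000 / 3825 = 73.46
v = 73.46^(1/0.47) = 73.46^2.1277 = 9341 m/s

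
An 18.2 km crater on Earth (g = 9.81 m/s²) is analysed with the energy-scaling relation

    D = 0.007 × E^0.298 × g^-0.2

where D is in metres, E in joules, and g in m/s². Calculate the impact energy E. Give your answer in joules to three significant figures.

E ≈ 1.56 × 10^22 J

Rearranging: E = [D / (0.007 · g^-0.2)]^(1/0.298).
D = 18200 m.
g^-0.2 = 9.81^-0.2 = 0.6334
D / (0.007 × 0.6334) = 18200 / (4.434 × 10^-3) = 4.105 × 10^6
E = (4.105 × 10^6)^3.3557 = 1.557 × 10^22 J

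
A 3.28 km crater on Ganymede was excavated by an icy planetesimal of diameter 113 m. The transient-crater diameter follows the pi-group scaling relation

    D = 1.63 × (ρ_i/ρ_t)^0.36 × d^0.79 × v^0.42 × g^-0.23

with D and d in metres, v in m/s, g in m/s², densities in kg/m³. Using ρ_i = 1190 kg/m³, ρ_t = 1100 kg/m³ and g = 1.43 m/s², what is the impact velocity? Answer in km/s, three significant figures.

v ≈ 11.5 km/s

Rearranging for v: v = [D / (1.63 · (1190/1100)^0.36 · 113^0.79 · 1.43^-0.23)]^(1/0.42).
D = 3280 m.
(1190/1100)^0.36 = 1.029
113^0.79 = 41.87
1.43^-0.23 = 0.9210
Denominator = 1.63 × 1.029 × 41.87 × 0.9210 = 64.68
D / 64.68 = 3280 / 64.68 = 50.71
v = 50.71^(1/0.42) = 50.71^2.381 = 11477 m/s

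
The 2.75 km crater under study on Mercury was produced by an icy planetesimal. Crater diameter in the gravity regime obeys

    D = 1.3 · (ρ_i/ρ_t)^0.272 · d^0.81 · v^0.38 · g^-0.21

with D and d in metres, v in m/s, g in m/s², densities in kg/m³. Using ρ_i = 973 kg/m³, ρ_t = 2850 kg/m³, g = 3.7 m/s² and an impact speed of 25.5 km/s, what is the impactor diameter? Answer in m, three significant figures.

d ≈ 220 m

Rearranging for d: d = [D / (1.3 · (973/2850)^0.272 · 25500^0.38 · 3.7^-0.21)]^(1/0.81).
D = 2750 m.
(973/2850)^0.272 = 0.7465
25500^0.38 = 47.26
3.7^-0.21 = 0.7598
Denominator = 1.3 × 0.7465 × 47.26 × 0.7598 = 34.85
D / 34.85 = 2750 / 34.85 = 78.91
d = 78.91^(1/0.81) = 78.91^1.2346 = 219.9 m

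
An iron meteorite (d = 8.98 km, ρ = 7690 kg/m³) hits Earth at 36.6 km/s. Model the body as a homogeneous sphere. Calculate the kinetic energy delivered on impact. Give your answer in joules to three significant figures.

E ≈ 1.95 × 10^24 J

d = 8980 m; v = 36600 m/s.
Mass m = (π/6) ρ d³ = (π/6) × 7690 × (8980)³ = 2.916 × 10^15 kg
E = ½ m v² = 0.5 × 2.916 × 10^15 × (36600)² = 1.953 × 10^24 J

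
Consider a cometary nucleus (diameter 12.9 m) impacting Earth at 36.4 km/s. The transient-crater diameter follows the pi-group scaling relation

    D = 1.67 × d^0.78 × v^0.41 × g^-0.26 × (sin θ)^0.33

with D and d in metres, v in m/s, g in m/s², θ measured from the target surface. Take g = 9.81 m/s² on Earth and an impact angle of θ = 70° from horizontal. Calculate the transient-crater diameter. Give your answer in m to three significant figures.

In SI units: v = 36400 m/s.
d^0.78 = 12.9^0.78 = 7.350
v^0.41 = 36400^0.41 = 74.14
g^-0.26 = 9.81^-0.26 = 0.5523
(sin 70°)^0.33 = 0.9397^0.33 = 0.9797
D = 1.67 × 7.350 × 74.14 × 0.5523 × 0.9797 = 492.4 m

D ≈ 492 m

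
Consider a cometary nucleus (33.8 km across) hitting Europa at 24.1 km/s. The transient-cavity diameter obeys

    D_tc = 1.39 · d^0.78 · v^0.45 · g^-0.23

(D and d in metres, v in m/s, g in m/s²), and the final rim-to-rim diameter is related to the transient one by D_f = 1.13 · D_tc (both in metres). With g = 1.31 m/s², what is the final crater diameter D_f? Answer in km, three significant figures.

In SI: d = 33800 m, v = 24100 m/s.
d^0.78 = 33800^0.78 = 3408
v^0.45 = 24100^0.45 = 93.74
g^-0.23 = 1.31^-0.23 = 0.9398
D_tc = 1.39 × 3408 × 93.74 × 0.9398 = 4.173 × 10^5 m
D_f = 1.13 × 4.173 × 10^5 = 4.715 × 10^5 m
     = 471.5 km

D_f ≈ 472 km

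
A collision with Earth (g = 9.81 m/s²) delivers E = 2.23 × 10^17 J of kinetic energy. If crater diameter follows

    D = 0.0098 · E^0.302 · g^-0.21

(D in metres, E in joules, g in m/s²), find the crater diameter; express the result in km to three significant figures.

D ≈ 1.05 km

E^0.302 = (2.23 × 10^17)^0.302 = 1.735 × 10^5
g^-0.21 = 9.81^-0.21 = 0.6191
D = 0.0098 × 1.735 × 10^5 × 0.6191 = 1053 m
   = 1.053 km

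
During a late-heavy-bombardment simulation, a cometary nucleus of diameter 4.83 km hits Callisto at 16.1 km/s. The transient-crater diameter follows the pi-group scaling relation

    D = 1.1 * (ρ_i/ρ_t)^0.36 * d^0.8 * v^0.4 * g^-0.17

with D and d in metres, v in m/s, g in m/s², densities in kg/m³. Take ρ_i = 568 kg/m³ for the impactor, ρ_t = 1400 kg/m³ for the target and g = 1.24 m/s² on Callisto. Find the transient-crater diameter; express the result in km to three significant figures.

D ≈ 32.7 km

In SI units: d = 4830 m, v = 16100 m/s.
(ρ_i/ρ_t)^0.36 = (568/1400)^0.36 = 0.7227
d^0.8 = 4830^0.8 = 885.4
v^0.4 = 16100^0.4 = 48.16
g^-0.17 = 1.24^-0.17 = 0.9641
D = 1.1 × 0.7227 × 885.4 × 48.16 × 0.9641 = 32681 m
   = 32.68 km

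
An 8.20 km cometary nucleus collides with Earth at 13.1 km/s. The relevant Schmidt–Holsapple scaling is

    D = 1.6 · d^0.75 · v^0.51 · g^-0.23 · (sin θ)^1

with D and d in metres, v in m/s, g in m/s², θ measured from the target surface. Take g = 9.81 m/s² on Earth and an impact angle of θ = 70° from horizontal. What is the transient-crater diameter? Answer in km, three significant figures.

In SI units: d = 8200 m, v = 13100 m/s.
d^0.75 = 8200^0.75 = 861.7
v^0.51 = 13100^0.51 = 125.8
g^-0.23 = 9.81^-0.23 = 0.5914
(sin 70°)^1 = 0.9397^1 = 0.9397
D = 1.6 × 861.7 × 125.8 × 0.5914 × 0.9397 = 96389 m
   = 96.39 km

D ≈ 96.4 km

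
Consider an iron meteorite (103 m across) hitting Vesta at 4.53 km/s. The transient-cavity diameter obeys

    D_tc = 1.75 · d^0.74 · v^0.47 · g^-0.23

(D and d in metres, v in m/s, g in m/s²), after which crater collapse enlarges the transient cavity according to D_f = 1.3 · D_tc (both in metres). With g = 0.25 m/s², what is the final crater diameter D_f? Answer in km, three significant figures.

v = 4530 m/s.
d^0.74 = 103^0.74 = 30.87
v^0.47 = 4530^0.47 = 52.28
g^-0.23 = 0.25^-0.23 = 1.376
D_tc = 1.75 × 30.87 × 52.28 × 1.376 = 3886 m
D_f = 1.3 × 3886 = 5052 m
     = 5.052 km

D_f ≈ 5.05 km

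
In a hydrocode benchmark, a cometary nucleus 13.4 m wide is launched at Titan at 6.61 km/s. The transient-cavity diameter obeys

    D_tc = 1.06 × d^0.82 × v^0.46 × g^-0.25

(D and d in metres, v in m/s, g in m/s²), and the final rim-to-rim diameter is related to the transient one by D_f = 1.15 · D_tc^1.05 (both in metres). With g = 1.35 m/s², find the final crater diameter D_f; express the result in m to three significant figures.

v = 6610 m/s.
d^0.82 = 13.4^0.82 = 8.399
v^0.46 = 6610^0.46 = 57.19
g^-0.25 = 1.35^-0.25 = 0.9277
D_tc = 1.06 × 8.399 × 57.19 × 0.9277 = 472.3 m
D_f = 1.15 × (472.3)^1.05 = 739.0 m

D_f ≈ 739 m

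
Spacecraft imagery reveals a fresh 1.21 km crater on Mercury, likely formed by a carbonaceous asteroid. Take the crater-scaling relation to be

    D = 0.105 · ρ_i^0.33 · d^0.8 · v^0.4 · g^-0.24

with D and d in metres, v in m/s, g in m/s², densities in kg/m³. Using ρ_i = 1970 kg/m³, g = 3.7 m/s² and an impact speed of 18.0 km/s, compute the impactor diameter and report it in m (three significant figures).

Rearranging for d: d = [D / (0.105 · 1970^0.33 · 18000^0.4 · 3.7^-0.24)]^(1/0.8).
D = 1210 m.
1970^0.33 = 12.22
18000^0.4 = 50.36
3.7^-0.24 = 0.7305
Denominator = 0.105 × 12.22 × 50.36 × 0.7305 = 47.20
D / 47.20 = 1210 / 47.20 = 25.64
d = 25.64^(1/0.8) = 25.64^1.25 = 57.70 m

d ≈ 57.7 m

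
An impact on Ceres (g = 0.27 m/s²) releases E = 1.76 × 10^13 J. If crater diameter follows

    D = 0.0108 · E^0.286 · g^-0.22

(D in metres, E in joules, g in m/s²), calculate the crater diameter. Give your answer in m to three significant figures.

E^0.286 = (1.76 × 10^13)^0.286 = 6.141 × 10^3
g^-0.22 = 0.27^-0.22 = 1.334
D = 0.0108 × 6.141 × 10^3 × 1.334 = 88.47 m

D ≈ 88.5 m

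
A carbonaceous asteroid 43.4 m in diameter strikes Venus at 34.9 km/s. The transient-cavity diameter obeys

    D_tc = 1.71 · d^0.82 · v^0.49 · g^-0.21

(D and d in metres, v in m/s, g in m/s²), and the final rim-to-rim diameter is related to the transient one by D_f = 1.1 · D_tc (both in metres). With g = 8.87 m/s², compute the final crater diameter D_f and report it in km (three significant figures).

v = 34900 m/s.
d^0.82 = 43.4^0.82 = 22.02
v^0.49 = 34900^0.49 = 168.3
g^-0.21 = 8.87^-0.21 = 0.6323
D_tc = 1.71 × 22.02 × 168.3 × 0.6323 = 4007 m
D_f = 1.1 × 4007 = 4408 m
     = 4.408 km

D_f ≈ 4.41 km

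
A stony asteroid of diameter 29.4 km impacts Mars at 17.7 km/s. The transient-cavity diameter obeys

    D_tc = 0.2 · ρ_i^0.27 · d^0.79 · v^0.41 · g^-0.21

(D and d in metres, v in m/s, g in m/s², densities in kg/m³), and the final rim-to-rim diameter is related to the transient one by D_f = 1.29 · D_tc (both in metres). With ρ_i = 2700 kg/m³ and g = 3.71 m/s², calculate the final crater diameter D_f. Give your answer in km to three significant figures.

D_f ≈ 309 km

In SI: d = 29400 m, v = 17700 m/s.
ρ_i^0.27 = 2700^0.27 = 8.442
d^0.79 = 29400^0.79 = 3388
v^0.41 = 17700^0.41 = 55.17
g^-0.21 = 3.71^-0.21 = 0.7593
D_tc = 0.2 × 8.442 × 3388 × 55.17 × 0.7593 = 2.396 × 10^5 m
D_f = 1.29 × 2.396 × 10^5 = 3.091 × 10^5 m
     = 309.1 km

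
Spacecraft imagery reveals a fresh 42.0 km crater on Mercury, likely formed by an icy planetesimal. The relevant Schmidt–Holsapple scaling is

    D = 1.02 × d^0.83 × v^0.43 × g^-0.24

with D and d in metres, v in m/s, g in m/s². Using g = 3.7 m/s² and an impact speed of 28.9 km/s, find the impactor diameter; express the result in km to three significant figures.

Rearranging for d: d = [D / (1.02 · 28900^0.43 · 3.7^-0.24)]^(1/0.83).
D = 42000 m.
28900^0.43 = 82.83
3.7^-0.24 = 0.7305
Denominator = 1.02 × 82.83 × 0.7305 = 61.72
D / 61.72 = 42000 / 61.72 = 680.5
d = 680.5^(1/0.83) = 680.5^1.2048 = 2588 m

d ≈ 2.59 km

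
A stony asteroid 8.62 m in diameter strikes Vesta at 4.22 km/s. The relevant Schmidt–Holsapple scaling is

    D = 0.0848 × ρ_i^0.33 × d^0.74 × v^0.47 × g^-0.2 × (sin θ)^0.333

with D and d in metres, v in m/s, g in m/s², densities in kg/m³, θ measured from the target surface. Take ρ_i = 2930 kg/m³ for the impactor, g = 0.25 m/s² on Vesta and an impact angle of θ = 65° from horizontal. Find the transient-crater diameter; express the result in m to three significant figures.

In SI units: v = 4220 m/s.
ρ_i^0.33 = 2930^0.33 = 13.93
d^0.74 = 8.62^0.74 = 4.924
v^0.47 = 4220^0.47 = 50.57
g^-0.2 = 0.25^-0.2 = 1.320
(sin 65°)^0.333 = 0.9063^0.333 = 0.9678
D = 0.0848 × 13.93 × 4.924 × 50.57 × 1.320 × 0.9678 = 375.8 m

D ≈ 376 m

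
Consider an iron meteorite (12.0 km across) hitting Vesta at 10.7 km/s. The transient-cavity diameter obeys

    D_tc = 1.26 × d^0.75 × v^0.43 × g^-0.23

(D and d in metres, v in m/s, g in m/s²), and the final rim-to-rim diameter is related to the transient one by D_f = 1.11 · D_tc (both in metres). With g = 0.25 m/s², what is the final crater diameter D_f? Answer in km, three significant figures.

D_f ≈ 119 km

In SI: d = 12000 m, v = 10700 m/s.
d^0.75 = 12000^0.75 = 1147
v^0.43 = 10700^0.43 = 54.03
g^-0.23 = 0.25^-0.23 = 1.376
D_tc = 1.26 × 1147 × 54.03 × 1.376 = 1.074 × 10^5 m
D_f = 1.11 × 1.074 × 10^5 = 1.192 × 10^5 m
     = 119.2 km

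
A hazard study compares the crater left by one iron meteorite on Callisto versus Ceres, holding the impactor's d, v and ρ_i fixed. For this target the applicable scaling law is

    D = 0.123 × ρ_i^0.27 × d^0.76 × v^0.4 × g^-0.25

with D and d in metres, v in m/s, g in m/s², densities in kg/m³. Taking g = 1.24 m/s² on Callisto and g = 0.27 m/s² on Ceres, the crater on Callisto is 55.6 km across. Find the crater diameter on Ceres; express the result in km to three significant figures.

All impactor-dependent factors cancel in the ratio, leaving D_Ceres/D_Callisto = (g_Ceres/g_Callisto)^-0.25.
(0.27/1.24)^-0.25 = 0.2177^-0.25 = 1.464
D_Ceres = 1.464 × 55.6 km = 81.4 km

D ≈ 81.4 km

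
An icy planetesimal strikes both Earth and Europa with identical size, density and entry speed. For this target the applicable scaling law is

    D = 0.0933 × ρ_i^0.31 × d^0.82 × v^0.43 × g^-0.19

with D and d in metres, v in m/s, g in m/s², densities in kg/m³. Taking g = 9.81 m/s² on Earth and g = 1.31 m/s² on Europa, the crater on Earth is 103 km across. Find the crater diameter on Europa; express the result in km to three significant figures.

All impactor-dependent factors cancel in the ratio, leaving D_Europa/D_Earth = (g_Europa/g_Earth)^-0.19.
(1.31/9.81)^-0.19 = 0.1335^-0.19 = 1.466
D_Europa = 1.466 × 103 km = 151 km

D ≈ 151 km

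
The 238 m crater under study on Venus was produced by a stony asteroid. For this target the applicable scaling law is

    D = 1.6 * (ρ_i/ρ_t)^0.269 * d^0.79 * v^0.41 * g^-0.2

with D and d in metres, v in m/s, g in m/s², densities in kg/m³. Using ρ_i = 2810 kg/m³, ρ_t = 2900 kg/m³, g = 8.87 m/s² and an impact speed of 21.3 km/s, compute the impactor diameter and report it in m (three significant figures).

d ≈ 5.60 m

Rearranging for d: d = [D / (1.6 · (2810/2900)^0.269 · 21300^0.41 · 8.87^-0.2)]^(1/0.79).
(2810/2900)^0.269 = 0.9916
21300^0.41 = 59.52
8.87^-0.2 = 0.6463
Denominator = 1.6 × 0.9916 × 59.52 × 0.6463 = 61.03
D / 61.03 = 238 / 61.03 = 3.900
d = 3.900^(1/0.79) = 3.900^1.2658 = 5.600 m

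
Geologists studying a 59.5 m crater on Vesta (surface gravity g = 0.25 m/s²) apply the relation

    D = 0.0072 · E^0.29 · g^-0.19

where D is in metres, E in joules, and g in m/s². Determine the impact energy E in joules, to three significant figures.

E ≈ 1.30 × 10^13 J

Rearranging: E = [D / (0.0072 · g^-0.19)]^(1/0.29).
g^-0.19 = 0.25^-0.19 = 1.301
D / (0.0072 × 1.301) = 59.5 / (9.367 × 10^-3) = 6.352 × 10^3
E = (6.352 × 10^3)^3.4483 = 1.299 × 10^13 J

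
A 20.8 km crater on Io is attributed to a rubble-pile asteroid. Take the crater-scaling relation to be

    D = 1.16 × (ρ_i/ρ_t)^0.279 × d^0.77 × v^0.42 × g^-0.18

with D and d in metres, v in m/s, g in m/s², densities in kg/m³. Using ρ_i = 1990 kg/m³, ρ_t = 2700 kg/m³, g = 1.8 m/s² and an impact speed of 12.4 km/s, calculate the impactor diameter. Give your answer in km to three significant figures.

Rearranging for d: d = [D / (1.16 · (1990/2700)^0.279 · 12400^0.42 · 1.8^-0.18)]^(1/0.77).
D = 20800 m.
(1990/2700)^0.279 = 0.9184
12400^0.42 = 52.39
1.8^-0.18 = 0.8996
Denominator = 1.16 × 0.9184 × 52.39 × 0.8996 = 50.21
D / 50.21 = 20800 / 50.21 = 414.3
d = 414.3^(1/0.77) = 414.3^1.2987 = 2507 m

d ≈ 2.51 km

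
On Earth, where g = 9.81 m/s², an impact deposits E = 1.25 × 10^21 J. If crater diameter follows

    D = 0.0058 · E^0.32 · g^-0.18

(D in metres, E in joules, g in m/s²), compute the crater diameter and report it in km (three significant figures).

D ≈ 21.7 km

E^0.32 = (1.25 × 10^21)^0.32 = 5.637 × 10^6
g^-0.18 = 9.81^-0.18 = 0.6630
D = 0.0058 × 5.637 × 10^6 × 0.6630 = 21677 m
   = 21.68 km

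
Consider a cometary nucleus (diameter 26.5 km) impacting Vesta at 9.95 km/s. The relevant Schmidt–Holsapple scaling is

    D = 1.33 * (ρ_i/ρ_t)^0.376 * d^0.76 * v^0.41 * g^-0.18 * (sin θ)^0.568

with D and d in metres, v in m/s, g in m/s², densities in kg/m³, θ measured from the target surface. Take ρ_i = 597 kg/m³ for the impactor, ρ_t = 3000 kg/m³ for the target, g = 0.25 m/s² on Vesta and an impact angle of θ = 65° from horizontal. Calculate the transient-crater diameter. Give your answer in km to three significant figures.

In SI units: d = 26500 m, v = 9950 m/s.
(ρ_i/ρ_t)^0.376 = (597/3000)^0.376 = 0.5450
d^0.76 = 26500^0.76 = 2300
v^0.41 = 9950^0.41 = 43.56
g^-0.18 = 0.25^-0.18 = 1.283
(sin 65°)^0.568 = 0.9063^0.568 = 0.9457
D = 1.33 × 0.5450 × 2300 × 43.56 × 1.283 × 0.9457 = 88114 m
   = 88.11 km

D ≈ 88.1 km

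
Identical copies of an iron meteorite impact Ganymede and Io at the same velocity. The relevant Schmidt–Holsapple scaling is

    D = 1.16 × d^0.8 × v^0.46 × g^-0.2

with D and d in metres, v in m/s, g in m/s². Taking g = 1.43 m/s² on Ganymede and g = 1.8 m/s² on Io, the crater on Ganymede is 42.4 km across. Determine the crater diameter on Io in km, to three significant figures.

All impactor-dependent factors cancel in the ratio, leaving D_Io/D_Ganymede = (g_Io/g_Ganymede)^-0.2.
(1.8/1.43)^-0.2 = 1.259^-0.2 = 0.9550
D_Io = 0.9550 × 42.4 km = 40.5 km

D ≈ 40.5 km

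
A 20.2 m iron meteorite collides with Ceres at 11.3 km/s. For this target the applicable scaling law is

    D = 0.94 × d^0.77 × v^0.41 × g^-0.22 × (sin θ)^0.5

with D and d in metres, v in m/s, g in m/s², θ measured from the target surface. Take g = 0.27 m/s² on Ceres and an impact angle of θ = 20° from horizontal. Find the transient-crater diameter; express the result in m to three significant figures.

In SI units: v = 11300 m/s.
d^0.77 = 20.2^0.77 = 10.12
v^0.41 = 11300^0.41 = 45.89
g^-0.22 = 0.27^-0.22 = 1.334
(sin 20°)^0.5 = 0.3420^0.5 = 0.5848
D = 0.94 × 10.12 × 45.89 × 1.334 × 0.5848 = 340.6 m

D ≈ 341 m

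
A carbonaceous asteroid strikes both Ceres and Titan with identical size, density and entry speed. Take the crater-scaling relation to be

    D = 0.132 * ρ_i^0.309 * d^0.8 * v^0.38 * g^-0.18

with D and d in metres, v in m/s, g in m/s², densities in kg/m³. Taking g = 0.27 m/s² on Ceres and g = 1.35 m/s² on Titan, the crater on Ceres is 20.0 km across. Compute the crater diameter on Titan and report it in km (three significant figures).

All impactor-dependent factors cancel in the ratio, leaving D_Titan/D_Ceres = (g_Titan/g_Ceres)^-0.18.
(1.35/0.27)^-0.18 = 5.000^-0.18 = 0.7485
D_Titan = 0.7485 × 20.0 km = 15.0 km

D ≈ 15.0 km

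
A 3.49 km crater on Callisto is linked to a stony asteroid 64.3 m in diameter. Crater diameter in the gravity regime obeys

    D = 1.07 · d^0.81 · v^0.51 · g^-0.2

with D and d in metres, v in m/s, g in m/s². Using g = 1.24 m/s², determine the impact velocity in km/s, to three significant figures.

v ≈ 11.3 km/s

Rearranging for v: v = [D / (1.07 · 64.3^0.81 · 1.24^-0.2)]^(1/0.51).
D = 3490 m.
64.3^0.81 = 29.15
1.24^-0.2 = 0.9579
Denominator = 1.07 × 29.15 × 0.9579 = 29.88
D / 29.88 = 3490 / 29.88 = 116.8
v = 116.8^(1/0.51) = 116.8^1.9608 = 11320 m/s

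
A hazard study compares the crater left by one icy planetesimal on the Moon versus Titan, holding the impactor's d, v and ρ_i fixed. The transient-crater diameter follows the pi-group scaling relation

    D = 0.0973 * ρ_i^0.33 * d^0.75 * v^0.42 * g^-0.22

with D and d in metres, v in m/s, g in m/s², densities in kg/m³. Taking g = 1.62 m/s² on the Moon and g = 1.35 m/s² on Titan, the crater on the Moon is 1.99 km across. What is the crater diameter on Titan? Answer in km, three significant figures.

D ≈ 2.07 km

All impactor-dependent factors cancel in the ratio, leaving D_Titan/D_Moon = (g_Titan/g_Moon)^-0.22.
(1.35/1.62)^-0.22 = 0.8333^-0.22 = 1.041
D_Titan = 1.041 × 1.99 km = 2.07 km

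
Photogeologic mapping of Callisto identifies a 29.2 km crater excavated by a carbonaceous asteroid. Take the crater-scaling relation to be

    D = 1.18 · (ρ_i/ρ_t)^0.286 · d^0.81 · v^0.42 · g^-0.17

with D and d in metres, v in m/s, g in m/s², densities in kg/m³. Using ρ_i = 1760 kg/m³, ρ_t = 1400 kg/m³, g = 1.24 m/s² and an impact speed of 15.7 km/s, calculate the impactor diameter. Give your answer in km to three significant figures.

Rearranging for d: d = [D / (1.18 · (1760/1400)^0.286 · 15700^0.42 · 1.24^-0.17)]^(1/0.81).
D = 29200 m.
(1760/1400)^0.286 = 1.068
15700^0.42 = 57.85
1.24^-0.17 = 0.9641
Denominator = 1.18 × 1.068 × 57.85 × 0.9641 = 70.29
D / 70.29 = 29200 / 70.29 = 415.4
d = 415.4^(1/0.81) = 415.4^1.2346 = 1709 m

d ≈ 1.71 km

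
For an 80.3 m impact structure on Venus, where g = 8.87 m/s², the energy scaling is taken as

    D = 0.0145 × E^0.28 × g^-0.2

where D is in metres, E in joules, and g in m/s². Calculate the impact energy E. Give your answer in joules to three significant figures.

E ≈ 1.11 × 10^14 J

Rearranging: E = [D / (0.0145 · g^-0.2)]^(1/0.28).
g^-0.2 = 8.87^-0.2 = 0.6463
D / (0.0145 × 0.6463) = 80.3 / (9.371 × 10^-3) = 8.569 × 10^3
E = (8.569 × 10^3)^3.5714 = 1.112 × 10^14 J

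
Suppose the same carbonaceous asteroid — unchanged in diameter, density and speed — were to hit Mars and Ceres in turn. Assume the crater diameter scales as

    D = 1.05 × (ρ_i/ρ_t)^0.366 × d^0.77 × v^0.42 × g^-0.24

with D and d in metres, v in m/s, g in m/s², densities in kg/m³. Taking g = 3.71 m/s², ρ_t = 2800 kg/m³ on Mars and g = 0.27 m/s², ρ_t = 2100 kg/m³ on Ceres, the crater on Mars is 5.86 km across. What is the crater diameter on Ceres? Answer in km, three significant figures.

The impactor-only factors (d, v, ρ_i) cancel in the ratio, leaving D_Ceres/D_Mars = (g_Ceres/g_Mars)^-0.24 · (ρ_t,Mars/ρ_t,Ceres)^0.366.
(0.27/3.71)^-0.24 = 0.07278^-0.24 = 1.876
(2800/2100)^0.366 = 1.333^0.366 = 1.111
Ratio = 1.876 × 1.111 = 2.084
D_Ceres = 2.084 × 5.86 km = 12.2 km

D ≈ 12.2 km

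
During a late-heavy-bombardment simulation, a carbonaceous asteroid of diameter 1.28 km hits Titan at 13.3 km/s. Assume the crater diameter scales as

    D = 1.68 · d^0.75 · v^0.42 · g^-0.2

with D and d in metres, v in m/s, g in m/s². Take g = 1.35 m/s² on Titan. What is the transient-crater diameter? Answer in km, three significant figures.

In SI units: d = 1280 m, v = 13300 m/s.
d^0.75 = 1280^0.75 = 214.0
v^0.42 = 13300^0.42 = 53.95
g^-0.2 = 1.35^-0.2 = 0.9417
D = 1.68 × 214.0 × 53.95 × 0.9417 = 18265 m
   = 18.27 km

D ≈ 18.3 km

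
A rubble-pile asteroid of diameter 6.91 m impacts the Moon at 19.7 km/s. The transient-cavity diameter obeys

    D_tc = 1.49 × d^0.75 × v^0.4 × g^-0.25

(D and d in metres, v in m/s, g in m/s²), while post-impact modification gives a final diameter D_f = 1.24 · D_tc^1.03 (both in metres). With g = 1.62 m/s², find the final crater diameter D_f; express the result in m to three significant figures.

v = 19700 m/s.
d^0.75 = 6.91^0.75 = 4.262
v^0.4 = 19700^0.4 = 52.21
g^-0.25 = 1.62^-0.25 = 0.8864
D_tc = 1.49 × 4.262 × 52.21 × 0.8864 = 293.9 m
D_f = 1.24 × (293.9)^1.03 = 432.2 m

D_f ≈ 432 m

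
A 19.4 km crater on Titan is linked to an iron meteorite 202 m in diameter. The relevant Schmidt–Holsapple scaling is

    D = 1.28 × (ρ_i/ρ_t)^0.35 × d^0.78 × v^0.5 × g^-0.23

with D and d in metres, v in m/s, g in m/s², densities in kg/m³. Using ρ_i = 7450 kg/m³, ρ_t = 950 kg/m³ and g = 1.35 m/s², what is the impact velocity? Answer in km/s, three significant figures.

Rearranging for v: v = [D / (1.28 · (7450/950)^0.35 · 202^0.78 · 1.35^-0.23)]^(1/0.5).
D = 19400 m.
(7450/950)^0.35 = 2.056
202^0.78 = 62.83
1.35^-0.23 = 0.9333
Denominator = 1.28 × 2.056 × 62.83 × 0.9333 = 154.3
D / 154.3 = 19400 / 154.3 = 125.7
v = 125.7^(1/0.5) = 125.7^2 = 15800 m/s

v ≈ 15.8 km/s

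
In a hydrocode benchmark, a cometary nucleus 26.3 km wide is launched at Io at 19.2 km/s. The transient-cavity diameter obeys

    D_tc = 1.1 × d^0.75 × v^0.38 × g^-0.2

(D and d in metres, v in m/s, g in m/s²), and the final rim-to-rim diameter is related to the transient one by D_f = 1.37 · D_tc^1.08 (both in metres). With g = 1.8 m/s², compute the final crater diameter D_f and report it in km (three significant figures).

D_f ≈ 291 km

In SI: d = 26300 m, v = 19200 m/s.
d^0.75 = 26300^0.75 = 2065
v^0.38 = 19200^0.38 = 42.43
g^-0.2 = 1.8^-0.2 = 0.8891
D_tc = 1.1 × 2065 × 42.43 × 0.8891 = 85690 m
D_f = 1.37 × (85690)^1.08 = 2.913 × 10^5 m
     = 291.3 km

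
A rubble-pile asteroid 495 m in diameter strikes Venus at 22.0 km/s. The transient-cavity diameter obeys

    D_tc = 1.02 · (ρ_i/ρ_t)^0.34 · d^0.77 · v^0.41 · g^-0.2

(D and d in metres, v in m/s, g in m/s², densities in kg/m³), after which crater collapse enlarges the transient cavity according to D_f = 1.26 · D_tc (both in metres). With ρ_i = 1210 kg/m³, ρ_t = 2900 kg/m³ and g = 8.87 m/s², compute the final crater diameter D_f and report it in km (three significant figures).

D_f ≈ 4.42 km

v = 22000 m/s.
(ρ_i/ρ_t)^0.34 = (1210/2900)^0.34 = 0.7429
d^0.77 = 495^0.77 = 118.8
v^0.41 = 22000^0.41 = 60.31
g^-0.2 = 8.87^-0.2 = 0.6463
D_tc = 1.02 × 0.7429 × 118.8 × 60.31 × 0.6463 = 3509 m
D_f = 1.26 × 3509 = 4421 m
     = 4.421 km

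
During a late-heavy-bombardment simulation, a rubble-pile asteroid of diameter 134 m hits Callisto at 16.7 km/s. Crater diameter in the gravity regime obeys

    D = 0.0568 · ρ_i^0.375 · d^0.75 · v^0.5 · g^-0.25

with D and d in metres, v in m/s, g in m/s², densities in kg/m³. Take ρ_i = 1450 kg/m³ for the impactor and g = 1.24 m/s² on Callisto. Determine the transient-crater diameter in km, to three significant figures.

D ≈ 4.20 km

In SI units: v = 16700 m/s.
ρ_i^0.375 = 1450^0.375 = 15.33
d^0.75 = 134^0.75 = 39.38
v^0.5 = 16700^0.5 = 129.2
g^-0.25 = 1.24^-0.25 = 0.9476
D = 0.0568 × 15.33 × 39.38 × 129.2 × 0.9476 = 4198 m
   = 4.198 km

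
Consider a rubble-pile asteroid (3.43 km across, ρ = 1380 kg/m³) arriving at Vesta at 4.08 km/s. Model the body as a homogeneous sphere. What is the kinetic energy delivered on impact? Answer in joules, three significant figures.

E ≈ 2.43 × 10^20 J

d = 3430 m; v = 4080 m/s.
Mass m = (π/6) ρ d³ = (π/6) × 1380 × (3430)³ = 2.916 × 10^13 kg
E = ½ m v² = 0.5 × 2.916 × 10^13 × (4080)² = 2.427 × 10^20 J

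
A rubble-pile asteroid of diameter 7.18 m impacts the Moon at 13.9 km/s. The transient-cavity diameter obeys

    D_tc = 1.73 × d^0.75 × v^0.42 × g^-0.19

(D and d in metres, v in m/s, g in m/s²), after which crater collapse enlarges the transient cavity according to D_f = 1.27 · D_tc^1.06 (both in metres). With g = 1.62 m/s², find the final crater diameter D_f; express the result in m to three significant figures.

v = 13900 m/s.
d^0.75 = 7.18^0.75 = 4.386
v^0.42 = 13900^0.42 = 54.96
g^-0.19 = 1.62^-0.19 = 0.9124
D_tc = 1.73 × 4.386 × 54.96 × 0.9124 = 380.5 m
D_f = 1.27 × (380.5)^1.06 = 690.2 m

D_f ≈ 690 m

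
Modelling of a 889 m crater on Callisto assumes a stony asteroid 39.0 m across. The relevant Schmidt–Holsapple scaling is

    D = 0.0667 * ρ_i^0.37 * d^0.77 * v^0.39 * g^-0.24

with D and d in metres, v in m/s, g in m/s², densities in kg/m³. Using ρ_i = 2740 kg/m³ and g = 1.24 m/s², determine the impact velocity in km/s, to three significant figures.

Rearranging for v: v = [D / (0.0667 · 2740^0.37 · 39^0.77 · 1.24^-0.24)]^(1/0.39).
2740^0.37 = 18.71
39^0.77 = 16.79
1.24^-0.24 = 0.9497
Denominator = 0.0667 × 18.71 × 16.79 × 0.9497 = 19.90
D / 19.90 = 889 / 19.90 = 44.67
v = 44.67^(1/0.39) = 44.67^2.5641 = 17014 m/s

v ≈ 17.0 km/s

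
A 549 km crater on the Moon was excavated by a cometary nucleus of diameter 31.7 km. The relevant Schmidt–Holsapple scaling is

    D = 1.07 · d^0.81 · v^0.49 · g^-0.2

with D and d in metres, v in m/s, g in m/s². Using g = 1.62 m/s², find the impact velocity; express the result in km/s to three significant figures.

v ≈ 19.9 km/s

Rearranging for v: v = [D / (1.07 · 31700^0.81 · 1.62^-0.2)]^(1/0.49).
D = 549000 m.
31700^0.81 = 4424
1.62^-0.2 = 0.9080
Denominator = 1.07 × 4424 × 0.9080 = 4298
D / 4298 = 549000 / 4298 = 127.7
v = 127.7^(1/0.49) = 127.7^2.0408 = 19875 m/s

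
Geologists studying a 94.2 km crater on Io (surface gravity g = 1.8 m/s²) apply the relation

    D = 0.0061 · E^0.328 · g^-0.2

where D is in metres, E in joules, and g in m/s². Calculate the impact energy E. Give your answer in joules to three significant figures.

E ≈ 1.18 × 10^22 J

Rearranging: E = [D / (0.0061 · g^-0.2)]^(1/0.328).
D = 94200 m.
g^-0.2 = 1.8^-0.2 = 0.8891
D / (0.0061 × 0.8891) = 94200 / (5.424 × 10^-3) = 1.737 × 10^7
E = (1.737 × 10^7)^3.0488 = 1.182 × 10^22 J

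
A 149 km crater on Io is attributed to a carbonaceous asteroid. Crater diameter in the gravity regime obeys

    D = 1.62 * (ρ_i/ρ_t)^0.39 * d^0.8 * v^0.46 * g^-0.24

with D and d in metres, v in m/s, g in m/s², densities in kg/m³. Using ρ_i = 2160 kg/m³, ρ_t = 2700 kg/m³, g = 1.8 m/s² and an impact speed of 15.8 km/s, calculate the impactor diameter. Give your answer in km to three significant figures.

d ≈ 8.21 km

Rearranging for d: d = [D / (1.62 · (2160/2700)^0.39 · 15800^0.46 · 1.8^-0.24)]^(1/0.8).
D = 149000 m.
(2160/2700)^0.39 = 0.9167
15800^0.46 = 85.39
1.8^-0.24 = 0.8684
Denominator = 1.62 × 0.9167 × 85.39 × 0.8684 = 110.1
D / 110.1 = 149000 / 110.1 = 1353
d = 1353^(1/0.8) = 1353^1.25 = 8206 m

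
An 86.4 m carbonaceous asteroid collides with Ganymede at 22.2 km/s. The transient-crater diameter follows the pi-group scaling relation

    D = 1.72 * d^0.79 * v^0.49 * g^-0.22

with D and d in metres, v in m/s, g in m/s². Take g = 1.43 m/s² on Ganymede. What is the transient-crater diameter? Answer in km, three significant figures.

D ≈ 7.26 km

In SI units: v = 22200 m/s.
d^0.79 = 86.4^0.79 = 33.87
v^0.49 = 22200^0.49 = 134.8
g^-0.22 = 1.43^-0.22 = 0.9243
D = 1.72 × 33.87 × 134.8 × 0.9243 = 7258 m
   = 7.258 km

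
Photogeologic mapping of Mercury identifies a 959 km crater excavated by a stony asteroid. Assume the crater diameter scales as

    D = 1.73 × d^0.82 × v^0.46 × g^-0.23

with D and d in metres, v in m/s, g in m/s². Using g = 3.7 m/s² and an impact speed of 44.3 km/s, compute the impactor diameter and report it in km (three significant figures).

d ≈ 36.1 km

Rearranging for d: d = [D / (1.73 · 44300^0.46 · 3.7^-0.23)]^(1/0.82).
D = 959000 m.
44300^0.46 = 137.2
3.7^-0.23 = 0.7401
Denominator = 1.73 × 137.2 × 0.7401 = 175.7
D / 175.7 = 959000 / 175.7 = 5458
d = 5458^(1/0.82) = 5458^1.2195 = 36084 m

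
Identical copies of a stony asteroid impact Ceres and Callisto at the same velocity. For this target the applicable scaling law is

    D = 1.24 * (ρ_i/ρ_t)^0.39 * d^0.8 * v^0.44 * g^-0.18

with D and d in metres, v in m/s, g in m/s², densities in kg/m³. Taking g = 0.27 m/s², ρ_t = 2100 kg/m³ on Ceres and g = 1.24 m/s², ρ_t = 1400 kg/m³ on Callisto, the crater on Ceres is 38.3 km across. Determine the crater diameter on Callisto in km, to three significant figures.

The impactor-only factors (d, v, ρ_i) cancel in the ratio, leaving D_Callisto/D_Ceres = (g_Callisto/g_Ceres)^-0.18 · (ρ_t,Ceres/ρ_t,Callisto)^0.39.
(1.24/0.27)^-0.18 = 4.593^-0.18 = 0.7600
(2100/1400)^0.39 = 1.500^0.39 = 1.171
Ratio = 0.7600 × 1.171 = 0.8900
D_Callisto = 0.8900 × 38.3 km = 34.1 km

D ≈ 34.1 km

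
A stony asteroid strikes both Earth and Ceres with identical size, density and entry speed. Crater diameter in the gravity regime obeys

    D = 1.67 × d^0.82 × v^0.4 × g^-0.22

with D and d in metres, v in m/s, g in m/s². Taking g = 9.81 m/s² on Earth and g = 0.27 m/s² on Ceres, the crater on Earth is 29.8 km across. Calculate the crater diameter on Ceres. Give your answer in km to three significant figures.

D ≈ 65.7 km

All impactor-dependent factors cancel in the ratio, leaving D_Ceres/D_Earth = (g_Ceres/g_Earth)^-0.22.
(0.27/9.81)^-0.22 = 0.02752^-0.22 = 2.204
D_Ceres = 2.204 × 29.8 km = 65.7 km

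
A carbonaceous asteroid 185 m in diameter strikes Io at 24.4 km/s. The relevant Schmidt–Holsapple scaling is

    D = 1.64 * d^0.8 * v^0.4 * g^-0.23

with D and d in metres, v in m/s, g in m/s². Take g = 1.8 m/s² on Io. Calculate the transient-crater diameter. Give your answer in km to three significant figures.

In SI units: v = 24400 m/s.
d^0.8 = 185^0.8 = 65.12
v^0.4 = 24400^0.4 = 56.88
g^-0.23 = 1.8^-0.23 = 0.8735
D = 1.64 × 65.12 × 56.88 × 0.8735 = 5306 m
   = 5.306 km

D ≈ 5.31 km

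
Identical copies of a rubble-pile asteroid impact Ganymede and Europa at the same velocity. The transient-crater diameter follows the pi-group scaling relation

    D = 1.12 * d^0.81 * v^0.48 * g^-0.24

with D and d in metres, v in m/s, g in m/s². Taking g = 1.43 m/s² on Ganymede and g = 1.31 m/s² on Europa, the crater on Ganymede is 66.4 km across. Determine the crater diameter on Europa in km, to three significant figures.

All impactor-dependent factors cancel in the ratio, leaving D_Europa/D_Ganymede = (g_Europa/g_Ganymede)^-0.24.
(1.31/1.43)^-0.24 = 0.9161^-0.24 = 1.021
D_Europa = 1.021 × 66.4 km = 67.8 km

D ≈ 67.8 km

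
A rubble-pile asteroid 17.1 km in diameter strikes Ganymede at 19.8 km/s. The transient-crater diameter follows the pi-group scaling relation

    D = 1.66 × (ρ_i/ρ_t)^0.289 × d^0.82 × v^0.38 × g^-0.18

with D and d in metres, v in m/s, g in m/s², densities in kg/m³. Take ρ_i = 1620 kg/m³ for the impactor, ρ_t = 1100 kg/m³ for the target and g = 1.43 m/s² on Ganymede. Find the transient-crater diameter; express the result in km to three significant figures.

D ≈ 221 km

In SI units: d = 17100 m, v = 19800 m/s.
(ρ_i/ρ_t)^0.289 = (1620/1100)^0.289 = 1.118
d^0.82 = 17100^0.82 = 2958
v^0.38 = 19800^0.38 = 42.93
g^-0.18 = 1.43^-0.18 = 0.9376
D = 1.66 × 1.118 × 2958 × 42.93 × 0.9376 = 2.210 × 10^5 m
   = 221.0 km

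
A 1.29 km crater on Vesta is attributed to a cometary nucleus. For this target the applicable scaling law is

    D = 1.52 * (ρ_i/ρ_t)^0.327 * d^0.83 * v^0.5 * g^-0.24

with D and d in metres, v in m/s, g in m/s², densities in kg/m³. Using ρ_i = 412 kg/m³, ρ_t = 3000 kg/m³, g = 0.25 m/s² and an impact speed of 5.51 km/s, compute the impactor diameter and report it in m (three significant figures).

Rearranging for d: d = [D / (1.52 · (412/3000)^0.327 · 5510^0.5 · 0.25^-0.24)]^(1/0.83).
D = 1290 m.
(412/3000)^0.327 = 0.5225
5510^0.5 = 74.23
0.25^-0.24 = 1.395
Denominator = 1.52 × 0.5225 × 74.23 × 1.395 = 82.24
D / 82.24 = 1290 / 82.24 = 15.69
d = 15.69^(1/0.83) = 15.69^1.2048 = 27.57 m

d ≈ 27.6 m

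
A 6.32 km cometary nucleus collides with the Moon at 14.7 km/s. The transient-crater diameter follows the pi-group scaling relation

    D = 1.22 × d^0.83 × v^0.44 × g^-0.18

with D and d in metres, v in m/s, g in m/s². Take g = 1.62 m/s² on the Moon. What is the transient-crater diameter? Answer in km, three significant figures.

In SI units: d = 6320 m, v = 14700 m/s.
d^0.83 = 6320^0.83 = 1428
v^0.44 = 14700^0.44 = 68.17
g^-0.18 = 1.62^-0.18 = 0.9168
D = 1.22 × 1428 × 68.17 × 0.9168 = 1.089 × 10^5 m
   = 108.9 km

D ≈ 109 km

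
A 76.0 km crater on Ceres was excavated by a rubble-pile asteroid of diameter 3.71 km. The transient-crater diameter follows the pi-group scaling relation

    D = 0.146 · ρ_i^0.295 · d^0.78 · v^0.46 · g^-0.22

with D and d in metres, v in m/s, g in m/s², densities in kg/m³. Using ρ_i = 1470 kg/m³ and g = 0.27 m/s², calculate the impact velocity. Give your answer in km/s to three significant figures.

v ≈ 11.8 km/s

Rearranging for v: v = [D / (0.146 · 1470^0.295 · 3710^0.78 · 0.27^-0.22)]^(1/0.46).
D = 76000 m.
1470^0.295 = 8.597
3710^0.78 = 608.3
0.27^-0.22 = 1.334
Denominator = 0.146 × 8.597 × 608.3 × 1.334 = 1019
D / 1019 = 76000 / 1019 = 74.58
v = 74.58^(1/0.46) = 74.58^2.1739 = 11773 m/s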